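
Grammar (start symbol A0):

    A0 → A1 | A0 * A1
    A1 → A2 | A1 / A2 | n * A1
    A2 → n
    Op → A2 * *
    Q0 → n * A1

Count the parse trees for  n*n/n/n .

4

Parse trees for n*n/n/n:
  [A0 [A1 [A1 [A1 n * [A1 [A2 n]]] / [A2 n]] / [A2 n]]]
  [A0 [A1 [A1 n * [A1 [A1 [A2 n]] / [A2 n]]] / [A2 n]]]
  [A0 [A1 n * [A1 [A1 [A1 [A2 n]] / [A2 n]] / [A2 n]]]]
  [A0 [A0 [A1 [A2 n]]] * [A1 [A1 [A1 [A2 n]] / [A2 n]] / [A2 n]]]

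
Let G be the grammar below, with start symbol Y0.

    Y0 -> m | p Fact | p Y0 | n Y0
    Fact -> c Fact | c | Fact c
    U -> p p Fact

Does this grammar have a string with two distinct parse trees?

Ambiguous

Witness: p c c

Derivation 1: Y0 ⇒ p Fact ⇒ p c Fact ⇒ p c c
Derivation 2: Y0 ⇒ p Fact ⇒ p Fact c ⇒ p c c

Two distinct leftmost derivations for the same string.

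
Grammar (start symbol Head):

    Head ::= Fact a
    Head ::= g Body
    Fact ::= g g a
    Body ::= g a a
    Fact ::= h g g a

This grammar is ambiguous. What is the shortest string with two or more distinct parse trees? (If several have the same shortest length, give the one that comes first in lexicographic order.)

length 4: g g a a has 2 parse trees

Two derivations of g g a a:
  Head ⇒ Fact a ⇒ g g a a
  Head ⇒ g Body ⇒ g g a a

g g a a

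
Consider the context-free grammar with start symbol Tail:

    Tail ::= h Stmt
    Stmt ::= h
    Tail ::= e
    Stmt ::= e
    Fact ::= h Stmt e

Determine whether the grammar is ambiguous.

(Fact is unreachable from Tail, so its rules don't affect L(Tail).) The reachable rules are right-linear with at most one rule per (nonterminal, next-terminal) pair. Each input token forces the next rule, so parsing is deterministic.

Unambiguous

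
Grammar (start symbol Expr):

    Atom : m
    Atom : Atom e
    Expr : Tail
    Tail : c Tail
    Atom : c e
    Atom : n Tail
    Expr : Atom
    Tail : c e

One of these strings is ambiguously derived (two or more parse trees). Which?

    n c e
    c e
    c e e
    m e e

c e

n c e: 1 tree
c e: 2 trees
c e e: 1 tree
m e e: 1 tree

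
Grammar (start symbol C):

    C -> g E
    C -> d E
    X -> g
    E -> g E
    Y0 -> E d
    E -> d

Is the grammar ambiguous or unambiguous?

Unambiguous

(X, Y0 are unreachable from C, so their rules don't affect L(C).) Each reachable nonterminal has at most one production per leading terminal, and all productions are right-linear; the derivation is determined token-by-token.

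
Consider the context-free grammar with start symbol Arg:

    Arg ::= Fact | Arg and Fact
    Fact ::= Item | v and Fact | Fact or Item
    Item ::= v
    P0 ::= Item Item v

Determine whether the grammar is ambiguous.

Ambiguous

Witness: v and v

Derivation 1: Arg ⇒ Fact ⇒ v and Fact ⇒ v and Item ⇒ v and v
Derivation 2: Arg ⇒ Arg and Fact ⇒ Fact and Fact ⇒ Item and Fact ⇒ v and Fact ⇒ v and Item ⇒ v and v

Two distinct leftmost derivations for the same string.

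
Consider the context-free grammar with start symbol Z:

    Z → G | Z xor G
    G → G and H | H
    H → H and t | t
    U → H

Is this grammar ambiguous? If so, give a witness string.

Witness: t and t

Derivation 1: Z ⇒ G ⇒ G and H ⇒ H and H ⇒ t and H ⇒ t and t
Derivation 2: Z ⇒ G ⇒ H ⇒ H and t ⇒ t and t

Two distinct leftmost derivations for the same string.

Ambiguous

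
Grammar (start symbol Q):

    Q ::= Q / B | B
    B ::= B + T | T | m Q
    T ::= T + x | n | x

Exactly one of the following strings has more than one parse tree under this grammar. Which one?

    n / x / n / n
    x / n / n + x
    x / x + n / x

x / n / n + x

n / x / n / n: 1 tree
x / n / n + x: 2 trees
x / x + n / x: 1 tree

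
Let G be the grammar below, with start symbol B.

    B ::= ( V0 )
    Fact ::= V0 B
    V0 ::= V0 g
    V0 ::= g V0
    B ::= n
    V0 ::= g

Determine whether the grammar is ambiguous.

Ambiguous

Witness: ( g g )

Derivation 1: B ⇒ ( V0 ) ⇒ ( V0 g ) ⇒ ( g g )
Derivation 2: B ⇒ ( V0 ) ⇒ ( g V0 ) ⇒ ( g g )

Two distinct leftmost derivations for the same string.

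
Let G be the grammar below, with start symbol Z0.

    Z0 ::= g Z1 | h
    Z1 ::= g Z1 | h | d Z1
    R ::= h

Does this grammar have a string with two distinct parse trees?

Unambiguous

(R is unreachable from Z0, so its rules don't affect L(Z0).) Each reachable nonterminal has at most one production per leading terminal, and all productions are right-linear; the derivation is determined token-by-token.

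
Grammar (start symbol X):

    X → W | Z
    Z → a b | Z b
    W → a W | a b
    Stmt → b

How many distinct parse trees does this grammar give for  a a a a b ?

Parse trees for a a a a b:
  [X [W a [W a [W a [W a b]]]]]

1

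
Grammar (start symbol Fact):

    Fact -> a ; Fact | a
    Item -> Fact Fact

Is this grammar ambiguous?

Only Fact is reachable from Fact; ignoring the rest: The reachable grammar is A → atom sep A | atom. Each atom is followed by either the separator (recurse) or end-of-string (stop) — no choice point.

Unambiguous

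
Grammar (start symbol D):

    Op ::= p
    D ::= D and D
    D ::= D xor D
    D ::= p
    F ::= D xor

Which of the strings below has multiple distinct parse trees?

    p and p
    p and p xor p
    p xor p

p and p xor p

p and p: 1 tree
p and p xor p: 2 trees
p xor p: 1 tree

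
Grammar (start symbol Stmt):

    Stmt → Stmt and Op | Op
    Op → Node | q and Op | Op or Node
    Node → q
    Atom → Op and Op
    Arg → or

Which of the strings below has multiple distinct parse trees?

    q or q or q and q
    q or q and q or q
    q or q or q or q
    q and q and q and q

q or q or q and q: 1 tree
q or q and q or q: 1 tree
q or q or q or q: 1 tree
q and q and q and q: 8 trees

q and q and q and q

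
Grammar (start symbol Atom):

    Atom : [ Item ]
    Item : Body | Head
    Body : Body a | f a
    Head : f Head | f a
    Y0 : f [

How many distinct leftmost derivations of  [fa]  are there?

2

Parse trees for [fa]:
  [Atom [ [Item [Body f a]] ]]
  [Atom [ [Item [Head f a]] ]]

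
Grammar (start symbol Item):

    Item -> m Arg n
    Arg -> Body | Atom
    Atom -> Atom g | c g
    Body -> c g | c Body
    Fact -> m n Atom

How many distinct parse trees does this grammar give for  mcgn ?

2

Parse trees for mcgn:
  [Item m [Arg [Body c g]] n]
  [Item m [Arg [Atom c g]] n]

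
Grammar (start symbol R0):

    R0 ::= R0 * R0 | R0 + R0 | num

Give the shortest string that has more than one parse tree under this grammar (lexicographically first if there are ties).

num * num * num

length 1: no string has ≥2 trees
length 3: no string has ≥2 trees
length 5: num * num * num has 2 parse trees

Two derivations of num * num * num:
  R0 ⇒ R0 * R0 ⇒ R0 * R0 * R0 ⇒ num * R0 * R0 ⇒ num * num * R0 ⇒ num * num * num
  R0 ⇒ R0 * R0 ⇒ num * R0 ⇒ num * R0 * R0 ⇒ num * num * R0 ⇒ num * num * num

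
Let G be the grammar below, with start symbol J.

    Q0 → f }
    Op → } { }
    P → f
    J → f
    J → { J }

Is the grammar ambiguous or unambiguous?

Unambiguous

Only J is reachable from J; ignoring the rest: L(J) is { openⁿ atom closeⁿ : n ≥ 0 }. The bracket depth fixes n, and the derivation is forced at every step.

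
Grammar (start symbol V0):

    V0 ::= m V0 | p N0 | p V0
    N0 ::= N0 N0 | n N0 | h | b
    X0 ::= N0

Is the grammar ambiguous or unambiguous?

Witness: p b b b

Derivation 1: V0 ⇒ p N0 ⇒ p N0 N0 ⇒ p N0 N0 N0 ⇒ p b N0 N0 ⇒ p b b N0 ⇒ p b b b
Derivation 2: V0 ⇒ p N0 ⇒ p N0 N0 ⇒ p b N0 ⇒ p b N0 N0 ⇒ p b b N0 ⇒ p b b b

Two distinct leftmost derivations for the same string.

Ambiguous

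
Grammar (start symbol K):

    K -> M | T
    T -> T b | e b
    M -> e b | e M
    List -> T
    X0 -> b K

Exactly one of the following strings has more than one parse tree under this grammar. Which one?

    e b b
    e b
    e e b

e b

e b b: 1 tree
e b: 2 trees
e e b: 1 tree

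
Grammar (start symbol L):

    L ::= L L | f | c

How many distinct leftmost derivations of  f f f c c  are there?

14

Parse trees for f f f c c (showing first 6 of 14):
  [L [L f] [L [L f] [L [L f] [L [L c] [L c]]]]]
  [L [L f] [L [L f] [L [L [L f] [L c]] [L c]]]]
  [L [L f] [L [L [L f] [L f]] [L [L c] [L c]]]]
  [L [L f] [L [L [L f] [L [L f] [L c]]] [L c]]]
  [L [L f] [L [L [L [L f] [L f]] [L c]] [L c]]]
  [L [L [L f] [L f]] [L [L f] [L [L c] [L c]]]]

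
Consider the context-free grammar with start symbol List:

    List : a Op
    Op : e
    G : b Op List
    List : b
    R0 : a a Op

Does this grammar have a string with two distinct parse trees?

(R0, G are unreachable from List, so their rules don't affect L(List).) The reachable rules are right-linear with at most one rule per (nonterminal, next-terminal) pair. Each input token forces the next rule, so parsing is deterministic.

Unambiguous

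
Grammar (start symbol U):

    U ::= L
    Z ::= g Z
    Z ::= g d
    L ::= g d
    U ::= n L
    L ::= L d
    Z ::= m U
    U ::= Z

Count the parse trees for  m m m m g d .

2

Parse trees for m m m m g d:
  [U [Z m [U [Z m [U [Z m [U [Z m [U [L g d]]]]]]]]]]
  [U [Z m [U [Z m [U [Z m [U [Z m [U [Z g d]]]]]]]]]]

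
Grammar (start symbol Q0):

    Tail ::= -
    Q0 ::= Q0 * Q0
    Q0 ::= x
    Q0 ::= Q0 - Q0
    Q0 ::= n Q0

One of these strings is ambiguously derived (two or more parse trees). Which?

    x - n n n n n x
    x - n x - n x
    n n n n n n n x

x - n n n n n x: 1 tree
x - n x - n x: 3 trees
n n n n n n n x: 1 tree

x - n x - n x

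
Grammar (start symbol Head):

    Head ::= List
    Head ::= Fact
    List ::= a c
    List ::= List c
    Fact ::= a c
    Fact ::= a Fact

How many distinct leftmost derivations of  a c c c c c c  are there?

Parse trees for a c c c c c c:
  [Head [List [List [List [List [List [List a c] c] c] c] c] c]]

1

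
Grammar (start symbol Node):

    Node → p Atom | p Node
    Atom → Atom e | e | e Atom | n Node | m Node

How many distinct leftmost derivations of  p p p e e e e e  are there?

16

Parse trees for p p p e e e e e (showing first 6 of 16):
  [Node p [Node p [Node p [Atom [Atom [Atom [Atom [Atom e] e] e] e] e]]]]
  [Node p [Node p [Node p [Atom [Atom [Atom [Atom e [Atom e]] e] e] e]]]]
  [Node p [Node p [Node p [Atom [Atom [Atom e [Atom [Atom e] e]] e] e]]]]
  [Node p [Node p [Node p [Atom [Atom [Atom e [Atom e [Atom e]]] e] e]]]]
  [Node p [Node p [Node p [Atom [Atom e [Atom [Atom [Atom e] e] e]] e]]]]
  [Node p [Node p [Node p [Atom [Atom e [Atom [Atom e [Atom e]] e]] e]]]]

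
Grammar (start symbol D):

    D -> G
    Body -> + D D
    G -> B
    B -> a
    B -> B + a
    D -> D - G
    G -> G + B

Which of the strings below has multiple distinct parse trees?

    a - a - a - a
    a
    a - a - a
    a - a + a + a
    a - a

a - a - a - a: 1 tree
a: 1 tree
a - a - a: 1 tree
a - a + a + a: 4 trees
a - a: 1 tree

a - a + a + a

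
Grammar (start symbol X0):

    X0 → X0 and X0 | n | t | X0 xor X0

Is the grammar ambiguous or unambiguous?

Witness: n and n and n

Derivation 1: X0 ⇒ X0 and X0 ⇒ X0 and X0 and X0 ⇒ n and X0 and X0 ⇒ n and n and X0 ⇒ n and n and n
Derivation 2: X0 ⇒ X0 and X0 ⇒ n and X0 ⇒ n and X0 and X0 ⇒ n and n and X0 ⇒ n and n and n

Two distinct leftmost derivations for the same string.

Ambiguous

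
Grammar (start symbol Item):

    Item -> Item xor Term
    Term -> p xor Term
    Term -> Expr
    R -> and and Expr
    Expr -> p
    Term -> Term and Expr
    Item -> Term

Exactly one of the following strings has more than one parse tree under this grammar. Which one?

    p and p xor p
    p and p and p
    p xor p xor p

p and p xor p: 1 tree
p and p and p: 1 tree
p xor p xor p: 4 trees

p xor p xor p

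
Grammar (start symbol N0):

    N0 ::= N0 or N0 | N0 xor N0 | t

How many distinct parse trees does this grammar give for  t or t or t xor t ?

Parse trees for t or t or t xor t:
  [N0 [N0 t] or [N0 [N0 t] or [N0 [N0 t] xor [N0 t]]]]
  [N0 [N0 t] or [N0 [N0 [N0 t] or [N0 t]] xor [N0 t]]]
  [N0 [N0 [N0 t] or [N0 t]] or [N0 [N0 t] xor [N0 t]]]
  [N0 [N0 [N0 t] or [N0 [N0 t] or [N0 t]]] xor [N0 t]]
  [N0 [N0 [N0 [N0 t] or [N0 t]] or [N0 t]] xor [N0 t]]

5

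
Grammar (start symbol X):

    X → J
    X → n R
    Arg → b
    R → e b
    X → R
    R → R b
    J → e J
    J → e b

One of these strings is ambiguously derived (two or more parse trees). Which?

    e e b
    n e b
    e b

e e b: 1 tree
n e b: 1 tree
e b: 2 trees

e b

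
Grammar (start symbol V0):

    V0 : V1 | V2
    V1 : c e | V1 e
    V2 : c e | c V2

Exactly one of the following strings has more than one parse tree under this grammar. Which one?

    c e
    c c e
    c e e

c e: 2 trees
c c e: 1 tree
c e e: 1 tree

c e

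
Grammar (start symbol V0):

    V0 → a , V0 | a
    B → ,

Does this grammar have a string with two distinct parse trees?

Unambiguous

Only V0 is reachable from V0; ignoring the rest: Right-recursive list with a separator: after each atom, whether the separator follows determines the rule. One parse per string.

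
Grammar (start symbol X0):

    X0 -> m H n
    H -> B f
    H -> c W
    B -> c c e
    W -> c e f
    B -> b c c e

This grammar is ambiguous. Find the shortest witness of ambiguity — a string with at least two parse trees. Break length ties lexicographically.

length 6: m c c e f n has 2 parse trees

Two derivations of m c c e f n:
  X0 ⇒ m H n ⇒ m B f n ⇒ m c c e f n
  X0 ⇒ m H n ⇒ m c W n ⇒ m c c e f n

m c c e f n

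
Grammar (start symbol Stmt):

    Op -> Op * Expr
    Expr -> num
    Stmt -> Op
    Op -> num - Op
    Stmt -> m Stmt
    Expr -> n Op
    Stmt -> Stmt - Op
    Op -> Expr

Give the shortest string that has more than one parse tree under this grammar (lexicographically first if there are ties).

length 1: no string has ≥2 trees
length 2: no string has ≥2 trees
length 3: num - num has 2 parse trees

Two derivations of num - num:
  Stmt ⇒ Op ⇒ num - Op ⇒ num - Expr ⇒ num - num
  Stmt ⇒ Stmt - Op ⇒ Op - Op ⇒ Expr - Op ⇒ num - Op ⇒ num - Expr ⇒ num - num

num - num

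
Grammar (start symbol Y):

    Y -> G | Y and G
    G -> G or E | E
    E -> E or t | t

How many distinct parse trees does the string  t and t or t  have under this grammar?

Parse trees for t and t or t:
  [Y [Y [G [E t]]] and [G [G [E t]] or [E t]]]
  [Y [Y [G [E t]]] and [G [E [E t] or t]]]

2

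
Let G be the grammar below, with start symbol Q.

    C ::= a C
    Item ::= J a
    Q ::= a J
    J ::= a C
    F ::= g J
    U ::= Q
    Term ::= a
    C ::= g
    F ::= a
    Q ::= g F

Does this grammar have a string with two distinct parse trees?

Unambiguous

(U, Item, Term are unreachable from Q, so their rules don't affect L(Q).) Restricted to the reachable nonterminals, every rule has the form A → t or A → t B, and no two rules for the same A share a first terminal. The grammar encodes a DFA — one run per string.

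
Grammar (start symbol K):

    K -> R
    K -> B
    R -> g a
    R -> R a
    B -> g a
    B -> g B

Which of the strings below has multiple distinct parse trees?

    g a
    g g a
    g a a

g a

g a: 2 trees
g g a: 1 tree
g a a: 1 tree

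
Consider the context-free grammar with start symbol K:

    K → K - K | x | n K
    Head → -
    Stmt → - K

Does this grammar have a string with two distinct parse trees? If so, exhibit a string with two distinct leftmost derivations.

Ambiguous

Witness: n x - x

Derivation 1: K ⇒ K - K ⇒ n K - K ⇒ n x - K ⇒ n x - x
Derivation 2: K ⇒ n K ⇒ n K - K ⇒ n x - K ⇒ n x - x

Two distinct leftmost derivations for the same string.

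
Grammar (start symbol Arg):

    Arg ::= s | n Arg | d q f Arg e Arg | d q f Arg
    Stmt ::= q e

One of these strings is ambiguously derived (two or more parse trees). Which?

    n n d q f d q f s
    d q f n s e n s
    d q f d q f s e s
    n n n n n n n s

d q f d q f s e s

n n d q f d q f s: 1 tree
d q f n s e n s: 1 tree
d q f d q f s e s: 2 trees
n n n n n n n s: 1 tree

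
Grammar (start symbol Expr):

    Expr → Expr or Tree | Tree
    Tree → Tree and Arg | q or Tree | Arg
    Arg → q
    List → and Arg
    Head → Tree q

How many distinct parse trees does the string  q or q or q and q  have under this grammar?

7

Parse trees for q or q or q and q:
  [Expr [Expr [Tree [Arg q]]] or [Tree [Tree q or [Tree [Arg q]]] and [Arg q]]]
  [Expr [Expr [Tree [Arg q]]] or [Tree q or [Tree [Tree [Arg q]] and [Arg q]]]]
  [Expr [Expr [Expr [Tree [Arg q]]] or [Tree [Arg q]]] or [Tree [Tree [Arg q]] and [Arg q]]]
  [Expr [Expr [Tree q or [Tree [Arg q]]]] or [Tree [Tree [Arg q]] and [Arg q]]]
  [Expr [Tree [Tree q or [Tree q or [Tree [Arg q]]]] and [Arg q]]]
  [Expr [Tree q or [Tree [Tree q or [Tree [Arg q]]] and [Arg q]]]]
  [Expr [Tree q or [Tree q or [Tree [Tree [Arg q]] and [Arg q]]]]]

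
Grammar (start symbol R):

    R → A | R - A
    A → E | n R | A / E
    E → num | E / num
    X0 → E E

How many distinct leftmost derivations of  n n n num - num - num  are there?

10

Parse trees for n n n num - num - num (showing first 6 of 10):
  [R [A n [R [A n [R [A n [R [R [R [A [E num]]] - [A [E num]]] - [A [E num]]]]]]]]]
  [R [A n [R [A n [R [R [A n [R [R [A [E num]]] - [A [E num]]]]] - [A [E num]]]]]]]
  [R [A n [R [A n [R [R [R [A n [R [A [E num]]]]] - [A [E num]]] - [A [E num]]]]]]]
  [R [A n [R [R [A n [R [A n [R [R [A [E num]]] - [A [E num]]]]]]] - [A [E num]]]]]
  [R [A n [R [R [A n [R [R [A n [R [A [E num]]]]] - [A [E num]]]]] - [A [E num]]]]]
  [R [A n [R [R [R [A n [R [A n [R [A [E num]]]]]]] - [A [E num]]] - [A [E num]]]]]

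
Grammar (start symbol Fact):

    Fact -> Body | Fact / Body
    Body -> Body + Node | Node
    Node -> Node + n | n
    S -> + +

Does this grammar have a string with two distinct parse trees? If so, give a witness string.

Witness: n + n

Derivation 1: Fact ⇒ Body ⇒ Body + Node ⇒ Node + Node ⇒ n + Node ⇒ n + n
Derivation 2: Fact ⇒ Body ⇒ Node ⇒ Node + n ⇒ n + n

Two distinct leftmost derivations for the same string.

Ambiguous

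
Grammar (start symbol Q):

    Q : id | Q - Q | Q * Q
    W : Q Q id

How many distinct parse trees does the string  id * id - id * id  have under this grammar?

5

Parse trees for id * id - id * id:
  [Q [Q [Q id] * [Q id]] - [Q [Q id] * [Q id]]]
  [Q [Q id] * [Q [Q id] - [Q [Q id] * [Q id]]]]
  [Q [Q id] * [Q [Q [Q id] - [Q id]] * [Q id]]]
  [Q [Q [Q [Q id] * [Q id]] - [Q id]] * [Q id]]
  [Q [Q [Q id] * [Q [Q id] - [Q id]]] * [Q id]]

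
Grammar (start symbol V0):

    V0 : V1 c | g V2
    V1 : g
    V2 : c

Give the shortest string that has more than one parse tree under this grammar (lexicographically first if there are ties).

g c

length 2: g c has 2 parse trees

Two derivations of g c:
  V0 ⇒ V1 c ⇒ g c
  V0 ⇒ g V2 ⇒ g c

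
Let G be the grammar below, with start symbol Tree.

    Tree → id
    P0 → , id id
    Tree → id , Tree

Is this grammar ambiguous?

Unambiguous

(P0 is unreachable from Tree, so its rules don't affect L(Tree).) The reachable grammar is A → atom sep A | atom. Each atom is followed by either the separator (recurse) or end-of-string (stop) — no choice point.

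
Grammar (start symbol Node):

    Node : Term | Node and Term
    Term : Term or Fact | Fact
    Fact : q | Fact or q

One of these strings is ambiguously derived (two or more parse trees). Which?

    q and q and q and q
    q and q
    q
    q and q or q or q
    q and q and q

q and q and q and q: 1 tree
q and q: 1 tree
q: 1 tree
q and q or q or q: 4 trees
q and q and q: 1 tree

q and q or q or q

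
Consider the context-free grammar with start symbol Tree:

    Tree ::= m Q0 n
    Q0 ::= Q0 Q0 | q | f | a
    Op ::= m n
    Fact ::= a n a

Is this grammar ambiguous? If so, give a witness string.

Ambiguous

Witness: m a a a n

Derivation 1: Tree ⇒ m Q0 n ⇒ m Q0 Q0 n ⇒ m Q0 Q0 Q0 n ⇒ m a Q0 Q0 n ⇒ m a a Q0 n ⇒ m a a a n
Derivation 2: Tree ⇒ m Q0 n ⇒ m Q0 Q0 n ⇒ m a Q0 n ⇒ m a Q0 Q0 n ⇒ m a a Q0 n ⇒ m a a a n

Two distinct leftmost derivations for the same string.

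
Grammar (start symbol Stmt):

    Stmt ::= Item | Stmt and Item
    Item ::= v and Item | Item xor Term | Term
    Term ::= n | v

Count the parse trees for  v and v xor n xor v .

4

Parse trees for v and v xor n xor v:
  [Stmt [Item v and [Item [Item [Item [Term v]] xor [Term n]] xor [Term v]]]]
  [Stmt [Item [Item v and [Item [Item [Term v]] xor [Term n]]] xor [Term v]]]
  [Stmt [Item [Item [Item v and [Item [Term v]]] xor [Term n]] xor [Term v]]]
  [Stmt [Stmt [Item [Term v]]] and [Item [Item [Item [Term v]] xor [Term n]] xor [Term v]]]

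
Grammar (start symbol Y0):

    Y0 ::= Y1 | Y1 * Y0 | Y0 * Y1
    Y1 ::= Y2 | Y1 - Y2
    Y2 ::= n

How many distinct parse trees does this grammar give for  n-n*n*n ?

Parse trees for n-n*n*n:
  [Y0 [Y1 [Y1 [Y2 n]] - [Y2 n]] * [Y0 [Y1 [Y2 n]] * [Y0 [Y1 [Y2 n]]]]]
  [Y0 [Y1 [Y1 [Y2 n]] - [Y2 n]] * [Y0 [Y0 [Y1 [Y2 n]]] * [Y1 [Y2 n]]]]
  [Y0 [Y0 [Y1 [Y1 [Y2 n]] - [Y2 n]] * [Y0 [Y1 [Y2 n]]]] * [Y1 [Y2 n]]]
  [Y0 [Y0 [Y0 [Y1 [Y1 [Y2 n]] - [Y2 n]]] * [Y1 [Y2 n]]] * [Y1 [Y2 n]]]

4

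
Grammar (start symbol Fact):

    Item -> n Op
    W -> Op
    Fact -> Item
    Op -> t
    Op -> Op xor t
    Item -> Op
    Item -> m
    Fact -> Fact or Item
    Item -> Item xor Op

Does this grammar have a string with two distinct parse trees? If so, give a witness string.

Witness: t xor t

Derivation 1: Fact ⇒ Item ⇒ Op ⇒ Op xor t ⇒ t xor t
Derivation 2: Fact ⇒ Item ⇒ Item xor Op ⇒ Op xor Op ⇒ t xor Op ⇒ t xor t

Two distinct leftmost derivations for the same string.

Ambiguous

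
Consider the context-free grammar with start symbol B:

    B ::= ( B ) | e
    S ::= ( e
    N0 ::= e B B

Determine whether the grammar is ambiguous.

Only B is reachable from B; ignoring the rest: L(B) is { openⁿ atom closeⁿ : n ≥ 0 }. The bracket depth fixes n, and the derivation is forced at every step.

Unambiguous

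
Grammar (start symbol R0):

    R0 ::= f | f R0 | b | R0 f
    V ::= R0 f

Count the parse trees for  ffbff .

6

Parse trees for ffbff:
  [R0 f [R0 f [R0 [R0 [R0 b] f] f]]]
  [R0 f [R0 [R0 f [R0 [R0 b] f]] f]]
  [R0 f [R0 [R0 [R0 f [R0 b]] f] f]]
  [R0 [R0 f [R0 f [R0 [R0 b] f]]] f]
  [R0 [R0 f [R0 [R0 f [R0 b]] f]] f]
  [R0 [R0 [R0 f [R0 f [R0 b]]] f] f]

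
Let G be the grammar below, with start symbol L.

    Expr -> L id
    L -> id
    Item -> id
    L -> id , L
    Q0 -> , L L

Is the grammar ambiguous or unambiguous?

Only L is reachable from L; ignoring the rest: Right-recursive list with a separator: after each atom, whether the separator follows determines the rule. One parse per string.

Unambiguous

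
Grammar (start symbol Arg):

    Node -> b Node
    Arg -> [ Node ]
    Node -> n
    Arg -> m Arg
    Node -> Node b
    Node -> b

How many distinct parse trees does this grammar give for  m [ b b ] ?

2

Parse trees for m [ b b ]:
  [Arg m [Arg [ [Node b [Node b]] ]]]
  [Arg m [Arg [ [Node [Node b] b] ]]]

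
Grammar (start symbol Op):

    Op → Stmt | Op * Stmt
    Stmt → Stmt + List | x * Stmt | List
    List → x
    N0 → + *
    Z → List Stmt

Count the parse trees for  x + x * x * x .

Parse trees for x + x * x * x:
  [Op [Op [Stmt [Stmt [List x]] + [List x]]] * [Stmt x * [Stmt [List x]]]]
  [Op [Op [Op [Stmt [Stmt [List x]] + [List x]]] * [Stmt [List x]]] * [Stmt [List x]]]

2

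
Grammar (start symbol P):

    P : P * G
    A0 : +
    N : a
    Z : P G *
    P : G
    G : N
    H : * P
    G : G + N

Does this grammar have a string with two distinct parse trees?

Unambiguous

(H, Z, A0 are unreachable from P, so their rules don't affect L(P).) The grammar is stratified — P handles '*' (left-recursive), G handles '+', N atoms. Each operator has a fixed associativity and precedence level, so every string has one parse.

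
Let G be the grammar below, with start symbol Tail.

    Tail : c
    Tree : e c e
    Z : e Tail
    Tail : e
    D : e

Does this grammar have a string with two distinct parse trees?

Only Tail is reachable from Tail; ignoring the rest: Restricted to the reachable nonterminals, every rule has the form A → t or A → t B, and no two rules for the same A share a first terminal. The grammar encodes a DFA — one run per string.

Unambiguous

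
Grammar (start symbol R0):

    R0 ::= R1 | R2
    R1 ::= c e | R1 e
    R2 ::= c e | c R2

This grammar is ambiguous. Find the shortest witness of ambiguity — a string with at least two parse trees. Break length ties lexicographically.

length 2: c e has 2 parse trees

Two derivations of c e:
  R0 ⇒ R1 ⇒ c e
  R0 ⇒ R2 ⇒ c e

c e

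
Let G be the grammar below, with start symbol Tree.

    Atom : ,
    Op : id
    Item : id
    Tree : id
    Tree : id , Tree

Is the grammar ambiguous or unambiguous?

Only Tree is reachable from Tree; ignoring the rest: The reachable grammar is A → atom sep A | atom. Each atom is followed by either the separator (recurse) or end-of-string (stop) — no choice point.

Unambiguous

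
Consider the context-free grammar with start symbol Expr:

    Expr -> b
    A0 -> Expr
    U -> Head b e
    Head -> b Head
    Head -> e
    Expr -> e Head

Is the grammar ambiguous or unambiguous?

Only Expr, Head are reachable from Expr; ignoring the rest: Each reachable nonterminal has at most one production per leading terminal, and all productions are right-linear; the derivation is determined token-by-token.

Unambiguous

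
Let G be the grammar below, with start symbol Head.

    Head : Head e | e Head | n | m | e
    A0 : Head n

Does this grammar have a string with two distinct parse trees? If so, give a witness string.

Ambiguous

Witness: e e

Derivation 1: Head ⇒ Head e ⇒ e e
Derivation 2: Head ⇒ e Head ⇒ e e

Two distinct leftmost derivations for the same string.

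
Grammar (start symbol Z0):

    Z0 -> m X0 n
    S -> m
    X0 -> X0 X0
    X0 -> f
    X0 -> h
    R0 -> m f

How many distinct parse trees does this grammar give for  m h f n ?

Parse trees for m h f n:
  [Z0 m [X0 [X0 h] [X0 f]] n]

1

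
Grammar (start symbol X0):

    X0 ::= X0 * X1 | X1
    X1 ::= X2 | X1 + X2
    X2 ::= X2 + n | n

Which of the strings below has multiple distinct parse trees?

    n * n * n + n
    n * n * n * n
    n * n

n * n * n + n

n * n * n + n: 2 trees
n * n * n * n: 1 tree
n * n: 1 tree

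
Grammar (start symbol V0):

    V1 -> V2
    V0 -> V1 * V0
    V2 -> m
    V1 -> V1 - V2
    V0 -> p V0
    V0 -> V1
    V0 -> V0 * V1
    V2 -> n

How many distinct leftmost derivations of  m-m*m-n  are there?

2

Parse trees for m-m*m-n:
  [V0 [V1 [V1 [V2 m]] - [V2 m]] * [V0 [V1 [V1 [V2 m]] - [V2 n]]]]
  [V0 [V0 [V1 [V1 [V2 m]] - [V2 m]]] * [V1 [V1 [V2 m]] - [V2 n]]]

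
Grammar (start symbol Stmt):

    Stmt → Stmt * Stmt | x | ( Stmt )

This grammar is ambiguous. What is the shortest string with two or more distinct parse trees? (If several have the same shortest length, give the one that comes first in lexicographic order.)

x * x * x

length 1: no string has ≥2 trees
length 3: no string has ≥2 trees
length 5: x * x * x has 2 parse trees

Two derivations of x * x * x:
  Stmt ⇒ Stmt * Stmt ⇒ Stmt * Stmt * Stmt ⇒ x * Stmt * Stmt ⇒ x * x * Stmt ⇒ x * x * x
  Stmt ⇒ Stmt * Stmt ⇒ x * Stmt ⇒ x * Stmt * Stmt ⇒ x * x * Stmt ⇒ x * x * x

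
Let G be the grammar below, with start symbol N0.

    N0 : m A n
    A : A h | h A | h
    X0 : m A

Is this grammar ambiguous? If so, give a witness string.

Witness: m h h n

Derivation 1: N0 ⇒ m A n ⇒ m A h n ⇒ m h h n
Derivation 2: N0 ⇒ m A n ⇒ m h A n ⇒ m h h n

Two distinct leftmost derivations for the same string.

Ambiguous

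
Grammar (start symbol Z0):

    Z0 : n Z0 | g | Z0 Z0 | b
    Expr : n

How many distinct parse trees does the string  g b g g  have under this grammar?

Parse trees for g b g g:
  [Z0 [Z0 g] [Z0 [Z0 b] [Z0 [Z0 g] [Z0 g]]]]
  [Z0 [Z0 g] [Z0 [Z0 [Z0 b] [Z0 g]] [Z0 g]]]
  [Z0 [Z0 [Z0 g] [Z0 b]] [Z0 [Z0 g] [Z0 g]]]
  [Z0 [Z0 [Z0 g] [Z0 [Z0 b] [Z0 g]]] [Z0 g]]
  [Z0 [Z0 [Z0 [Z0 g] [Z0 b]] [Z0 g]] [Z0 g]]

5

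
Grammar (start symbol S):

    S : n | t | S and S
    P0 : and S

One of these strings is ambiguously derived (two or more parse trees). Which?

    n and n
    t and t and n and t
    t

n and n: 1 tree
t and t and n and t: 5 trees
t: 1 tree

t and t and n and t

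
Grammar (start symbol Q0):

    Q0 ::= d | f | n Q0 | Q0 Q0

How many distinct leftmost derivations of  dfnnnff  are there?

11

Parse trees for dfnnnff (showing first 6 of 11):
  [Q0 [Q0 d] [Q0 [Q0 f] [Q0 n [Q0 n [Q0 n [Q0 [Q0 f] [Q0 f]]]]]]]
  [Q0 [Q0 d] [Q0 [Q0 f] [Q0 n [Q0 n [Q0 [Q0 n [Q0 f]] [Q0 f]]]]]]
  [Q0 [Q0 d] [Q0 [Q0 f] [Q0 n [Q0 [Q0 n [Q0 n [Q0 f]]] [Q0 f]]]]]
  [Q0 [Q0 d] [Q0 [Q0 f] [Q0 [Q0 n [Q0 n [Q0 n [Q0 f]]]] [Q0 f]]]]
  [Q0 [Q0 d] [Q0 [Q0 [Q0 f] [Q0 n [Q0 n [Q0 n [Q0 f]]]]] [Q0 f]]]
  [Q0 [Q0 [Q0 d] [Q0 f]] [Q0 n [Q0 n [Q0 n [Q0 [Q0 f] [Q0 f]]]]]]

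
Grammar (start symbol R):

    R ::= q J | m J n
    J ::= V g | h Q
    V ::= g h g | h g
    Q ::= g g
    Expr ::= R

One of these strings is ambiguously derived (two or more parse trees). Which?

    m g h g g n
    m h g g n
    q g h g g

m g h g g n: 1 tree
m h g g n: 2 trees
q g h g g: 1 tree

m h g g n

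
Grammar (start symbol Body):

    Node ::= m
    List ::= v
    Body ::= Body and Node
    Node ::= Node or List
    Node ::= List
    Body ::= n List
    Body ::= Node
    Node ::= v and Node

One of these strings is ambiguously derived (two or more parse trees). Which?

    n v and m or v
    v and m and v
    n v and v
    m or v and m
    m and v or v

n v and m or v: 1 tree
v and m and v: 2 trees
n v and v: 1 tree
m or v and m: 1 tree
m and v or v: 1 tree

v and m and v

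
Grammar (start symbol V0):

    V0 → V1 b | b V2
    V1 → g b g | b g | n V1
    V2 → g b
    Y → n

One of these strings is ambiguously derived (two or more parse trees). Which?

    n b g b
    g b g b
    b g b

n b g b: 1 tree
g b g b: 1 tree
b g b: 2 trees

b g b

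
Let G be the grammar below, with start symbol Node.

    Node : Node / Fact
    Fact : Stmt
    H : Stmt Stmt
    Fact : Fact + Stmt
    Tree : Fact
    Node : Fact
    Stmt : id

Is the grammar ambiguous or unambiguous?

Unambiguous

Only Node, Fact, Stmt are reachable from Node; ignoring the rest: Node → Node / Fact | Fact  ;  Fact → Fact + Stmt | Stmt  — a left-associative chain with Stmt at the bottom. Each string factors uniquely by precedence.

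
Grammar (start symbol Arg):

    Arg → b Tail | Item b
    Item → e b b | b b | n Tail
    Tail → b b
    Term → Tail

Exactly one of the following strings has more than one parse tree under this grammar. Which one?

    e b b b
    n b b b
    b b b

e b b b: 1 tree
n b b b: 1 tree
b b b: 2 trees

b b b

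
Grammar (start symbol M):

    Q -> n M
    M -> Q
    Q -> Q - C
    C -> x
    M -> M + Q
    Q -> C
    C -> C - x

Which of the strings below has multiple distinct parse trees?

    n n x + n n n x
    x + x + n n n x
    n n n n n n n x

n n x + n n n x

n n x + n n n x: 3 trees
x + x + n n n x: 1 tree
n n n n n n n x: 1 tree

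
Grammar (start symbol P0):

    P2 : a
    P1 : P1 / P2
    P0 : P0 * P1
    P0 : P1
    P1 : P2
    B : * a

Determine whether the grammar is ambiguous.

Only P0, P1, P2 are reachable from P0; ignoring the rest: This is a standard precedence ladder (P0 over P1 over P2), with each level left-recursive on its own operator ('*' at P0, '/' at P1). That structure is LR(1), hence unambiguous.

Unambiguous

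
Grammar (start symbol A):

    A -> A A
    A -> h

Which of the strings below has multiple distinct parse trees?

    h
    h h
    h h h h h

h: 1 tree
h h: 1 tree
h h h h h: 14 trees

h h h h h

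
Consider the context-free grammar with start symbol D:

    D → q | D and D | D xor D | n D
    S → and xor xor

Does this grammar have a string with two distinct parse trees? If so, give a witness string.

Ambiguous

Witness: n q and q

Derivation 1: D ⇒ D and D ⇒ n D and D ⇒ n q and D ⇒ n q and q
Derivation 2: D ⇒ n D ⇒ n D and D ⇒ n q and D ⇒ n q and q

Two distinct leftmost derivations for the same string.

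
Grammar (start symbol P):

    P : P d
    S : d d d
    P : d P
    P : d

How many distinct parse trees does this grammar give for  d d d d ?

Parse trees for d d d d:
  [P [P [P [P d] d] d] d]
  [P [P [P d [P d]] d] d]
  [P [P d [P [P d] d]] d]
  [P [P d [P d [P d]]] d]
  [P d [P [P [P d] d] d]]
  [P d [P [P d [P d]] d]]
  [P d [P d [P [P d] d]]]
  [P d [P d [P d [P d]]]]

8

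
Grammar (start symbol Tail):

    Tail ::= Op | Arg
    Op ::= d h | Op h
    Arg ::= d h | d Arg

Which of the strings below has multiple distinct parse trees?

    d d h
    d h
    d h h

d h

d d h: 1 tree
d h: 2 trees
d h h: 1 tree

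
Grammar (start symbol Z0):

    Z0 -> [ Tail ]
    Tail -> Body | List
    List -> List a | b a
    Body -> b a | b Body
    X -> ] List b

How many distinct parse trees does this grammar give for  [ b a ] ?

2

Parse trees for [ b a ]:
  [Z0 [ [Tail [Body b a]] ]]
  [Z0 [ [Tail [List b a]] ]]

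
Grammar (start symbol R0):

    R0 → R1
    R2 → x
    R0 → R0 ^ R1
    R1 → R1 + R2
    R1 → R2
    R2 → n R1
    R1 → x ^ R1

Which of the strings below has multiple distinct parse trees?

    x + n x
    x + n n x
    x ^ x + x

x + n x: 1 tree
x + n n x: 1 tree
x ^ x + x: 3 trees

x ^ x + x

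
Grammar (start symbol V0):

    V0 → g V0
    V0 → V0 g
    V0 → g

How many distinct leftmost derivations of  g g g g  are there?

Parse trees for g g g g:
  [V0 g [V0 g [V0 g [V0 g]]]]
  [V0 g [V0 g [V0 [V0 g] g]]]
  [V0 g [V0 [V0 g [V0 g]] g]]
  [V0 g [V0 [V0 [V0 g] g] g]]
  [V0 [V0 g [V0 g [V0 g]]] g]
  [V0 [V0 g [V0 [V0 g] g]] g]
  [V0 [V0 [V0 g [V0 g]] g] g]
  [V0 [V0 [V0 [V0 g] g] g] g]

8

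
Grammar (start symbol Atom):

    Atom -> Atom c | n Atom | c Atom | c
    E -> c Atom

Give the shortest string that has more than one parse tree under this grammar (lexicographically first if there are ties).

c c

length 1: no string has ≥2 trees
length 2: c c has 2 parse trees

Two derivations of c c:
  Atom ⇒ Atom c ⇒ c c
  Atom ⇒ c Atom ⇒ c c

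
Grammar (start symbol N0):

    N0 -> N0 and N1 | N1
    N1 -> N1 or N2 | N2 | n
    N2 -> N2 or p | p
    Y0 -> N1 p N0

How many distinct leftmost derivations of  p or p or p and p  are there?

Parse trees for p or p or p and p:
  [N0 [N0 [N1 [N1 [N2 p]] or [N2 [N2 p] or p]]] and [N1 [N2 p]]]
  [N0 [N0 [N1 [N1 [N1 [N2 p]] or [N2 p]] or [N2 p]]] and [N1 [N2 p]]]
  [N0 [N0 [N1 [N1 [N2 [N2 p] or p]] or [N2 p]]] and [N1 [N2 p]]]
  [N0 [N0 [N1 [N2 [N2 [N2 p] or p] or p]]] and [N1 [N2 p]]]

4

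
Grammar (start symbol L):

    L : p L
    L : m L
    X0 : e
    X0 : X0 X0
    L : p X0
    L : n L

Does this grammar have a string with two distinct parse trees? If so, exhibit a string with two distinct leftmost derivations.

Ambiguous

Witness: p e e e

Derivation 1: L ⇒ p X0 ⇒ p X0 X0 ⇒ p e X0 ⇒ p e X0 X0 ⇒ p e e X0 ⇒ p e e e
Derivation 2: L ⇒ p X0 ⇒ p X0 X0 ⇒ p X0 X0 X0 ⇒ p e X0 X0 ⇒ p e e X0 ⇒ p e e e

Two distinct leftmost derivations for the same string.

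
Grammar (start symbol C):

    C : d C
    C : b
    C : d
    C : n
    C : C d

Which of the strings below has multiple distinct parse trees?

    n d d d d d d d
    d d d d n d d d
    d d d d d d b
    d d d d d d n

n d d d d d d d: 1 tree
d d d d n d d d: 35 trees
d d d d d d b: 1 tree
d d d d d d n: 1 tree

d d d d n d d d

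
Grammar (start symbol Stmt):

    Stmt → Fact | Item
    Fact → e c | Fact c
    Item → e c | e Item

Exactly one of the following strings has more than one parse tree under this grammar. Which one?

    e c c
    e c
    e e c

e c c: 1 tree
e c: 2 trees
e e c: 1 tree

e c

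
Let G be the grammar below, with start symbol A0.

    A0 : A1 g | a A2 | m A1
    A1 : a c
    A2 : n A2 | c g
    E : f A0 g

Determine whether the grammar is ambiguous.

Witness: a c g

Derivation 1: A0 ⇒ A1 g ⇒ a c g
Derivation 2: A0 ⇒ a A2 ⇒ a c g

Two distinct leftmost derivations for the same string.

Ambiguous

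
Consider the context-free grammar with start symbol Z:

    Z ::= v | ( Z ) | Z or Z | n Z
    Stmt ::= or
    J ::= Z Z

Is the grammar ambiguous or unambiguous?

Ambiguous

Witness: n v or v

Derivation 1: Z ⇒ Z or Z ⇒ n Z or Z ⇒ n v or Z ⇒ n v or v
Derivation 2: Z ⇒ n Z ⇒ n Z or Z ⇒ n v or Z ⇒ n v or v

Two distinct leftmost derivations for the same string.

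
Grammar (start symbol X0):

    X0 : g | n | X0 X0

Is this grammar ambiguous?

Witness: g g g

Derivation 1: X0 ⇒ X0 X0 ⇒ g X0 ⇒ g X0 X0 ⇒ g g X0 ⇒ g g g
Derivation 2: X0 ⇒ X0 X0 ⇒ X0 X0 X0 ⇒ g X0 X0 ⇒ g g X0 ⇒ g g g

Two distinct leftmost derivations for the same string.

Ambiguous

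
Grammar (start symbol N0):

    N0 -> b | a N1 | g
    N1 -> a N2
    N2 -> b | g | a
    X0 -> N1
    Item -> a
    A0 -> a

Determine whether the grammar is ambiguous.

Unambiguous

(X0, Item, A0 are unreachable from N0, so their rules don't affect L(N0).) The reachable rules are right-linear with at most one rule per (nonterminal, next-terminal) pair. Each input token forces the next rule, so parsing is deterministic.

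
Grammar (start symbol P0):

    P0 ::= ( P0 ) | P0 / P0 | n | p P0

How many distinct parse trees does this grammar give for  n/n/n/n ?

Parse trees for n/n/n/n:
  [P0 [P0 n] / [P0 [P0 n] / [P0 [P0 n] / [P0 n]]]]
  [P0 [P0 n] / [P0 [P0 [P0 n] / [P0 n]] / [P0 n]]]
  [P0 [P0 [P0 n] / [P0 n]] / [P0 [P0 n] / [P0 n]]]
  [P0 [P0 [P0 n] / [P0 [P0 n] / [P0 n]]] / [P0 n]]
  [P0 [P0 [P0 [P0 n] / [P0 n]] / [P0 n]] / [P0 n]]

5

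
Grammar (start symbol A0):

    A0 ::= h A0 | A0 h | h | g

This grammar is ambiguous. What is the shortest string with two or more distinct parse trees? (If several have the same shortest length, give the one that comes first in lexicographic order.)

h h

length 1: no string has ≥2 trees
length 2: h h has 2 parse trees

Two derivations of h h:
  A0 ⇒ h A0 ⇒ h h
  A0 ⇒ A0 h ⇒ h h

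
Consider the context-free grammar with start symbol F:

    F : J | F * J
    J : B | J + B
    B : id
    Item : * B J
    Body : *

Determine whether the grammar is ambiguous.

Only F, J, B are reachable from F; ignoring the rest: This is a standard precedence ladder (F over J over B), with each level left-recursive on its own operator ('*' at F, '+' at J). That structure is LR(1), hence unambiguous.

Unambiguous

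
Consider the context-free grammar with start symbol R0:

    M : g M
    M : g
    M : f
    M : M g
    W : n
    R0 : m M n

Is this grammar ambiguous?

Ambiguous

Witness: m g g n

Derivation 1: R0 ⇒ m M n ⇒ m g M n ⇒ m g g n
Derivation 2: R0 ⇒ m M n ⇒ m M g n ⇒ m g g n

Two distinct leftmost derivations for the same string.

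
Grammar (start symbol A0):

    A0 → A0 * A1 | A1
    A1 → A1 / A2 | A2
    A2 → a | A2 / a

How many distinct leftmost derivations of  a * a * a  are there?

Parse trees for a * a * a:
  [A0 [A0 [A0 [A1 [A2 a]]] * [A1 [A2 a]]] * [A1 [A2 a]]]

1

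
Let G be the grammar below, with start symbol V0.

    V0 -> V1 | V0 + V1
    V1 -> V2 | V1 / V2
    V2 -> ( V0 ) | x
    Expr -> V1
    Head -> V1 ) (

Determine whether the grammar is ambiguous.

Unambiguous

Only V0, V1, V2 are reachable from V0; ignoring the rest: The grammar is stratified — V0 handles '+' (left-recursive), V1 handles '/', V2 atoms. Each operator has a fixed associativity and precedence level, so every string has one parse.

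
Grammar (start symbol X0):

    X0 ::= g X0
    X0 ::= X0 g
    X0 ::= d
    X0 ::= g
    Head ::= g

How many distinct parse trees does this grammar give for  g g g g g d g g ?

Parse trees for g g g g g d g g (showing first 6 of 21):
  [X0 g [X0 g [X0 g [X0 g [X0 g [X0 [X0 [X0 d] g] g]]]]]]
  [X0 g [X0 g [X0 g [X0 g [X0 [X0 g [X0 [X0 d] g]] g]]]]]
  [X0 g [X0 g [X0 g [X0 g [X0 [X0 [X0 g [X0 d]] g] g]]]]]
  [X0 g [X0 g [X0 g [X0 [X0 g [X0 g [X0 [X0 d] g]]] g]]]]
  [X0 g [X0 g [X0 g [X0 [X0 g [X0 [X0 g [X0 d]] g]] g]]]]
  [X0 g [X0 g [X0 g [X0 [X0 [X0 g [X0 g [X0 d]]] g] g]]]]

21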